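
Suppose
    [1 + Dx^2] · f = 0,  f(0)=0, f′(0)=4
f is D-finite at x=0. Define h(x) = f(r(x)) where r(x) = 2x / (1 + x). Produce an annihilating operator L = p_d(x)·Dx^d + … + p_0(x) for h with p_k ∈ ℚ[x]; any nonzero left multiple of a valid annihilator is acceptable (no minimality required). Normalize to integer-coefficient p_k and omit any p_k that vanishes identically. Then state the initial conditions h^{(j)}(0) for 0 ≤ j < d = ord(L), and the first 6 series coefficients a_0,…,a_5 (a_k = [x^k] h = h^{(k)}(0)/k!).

f: a_k = 0, 4, 0, -2/3, 0, 1/30, …
f∘r: x↦r, Dx↦Dx/r' in L_f ⇒ L₀.
L = 4 + (2 + 6·x + 6·x^2 + 2·x^3)·Dx + (1 + 4·x + 6·x^2 + 4·x^3 + x^4)·Dx^2  (order 2).
h: a_k = 0, 8, -8, 8/3, 8, -344/15, …
ICs: h(0) = 0, h′(0) = 8.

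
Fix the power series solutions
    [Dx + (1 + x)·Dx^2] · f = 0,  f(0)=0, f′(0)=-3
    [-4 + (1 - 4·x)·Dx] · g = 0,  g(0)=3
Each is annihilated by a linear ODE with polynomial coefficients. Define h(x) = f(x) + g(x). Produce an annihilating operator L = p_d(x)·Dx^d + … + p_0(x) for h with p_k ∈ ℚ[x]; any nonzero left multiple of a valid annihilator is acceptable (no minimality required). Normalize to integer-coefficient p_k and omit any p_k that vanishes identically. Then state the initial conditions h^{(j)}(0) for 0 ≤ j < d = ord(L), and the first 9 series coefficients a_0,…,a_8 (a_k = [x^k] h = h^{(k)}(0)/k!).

f: a_k = 0, -3, 3/2, -1, 3/4, -3/5, 1/2, -3/7, 3/8, …
g: a_k = 3, 12, 48, 192, 768, 3072, 12288, 49152, 196608, …
h₀=f+g: left-lcm gives L₀, ord ≤ 3.
L = (-112 - 32·x)·Dx + (-94 - 208·x - 64·x^2)·Dx^2 + (9 - 23·x - 48·x^2 - 16·x^3)·Dx^3  (order 3).
h: a_k = 3, 9, 99/2, 191, 3075/4, 15357/5, 24577/2, 344061/7, 1572867/8, …
ICs: h(0) = 3, h′(0) = 9, h′′(0) = 99.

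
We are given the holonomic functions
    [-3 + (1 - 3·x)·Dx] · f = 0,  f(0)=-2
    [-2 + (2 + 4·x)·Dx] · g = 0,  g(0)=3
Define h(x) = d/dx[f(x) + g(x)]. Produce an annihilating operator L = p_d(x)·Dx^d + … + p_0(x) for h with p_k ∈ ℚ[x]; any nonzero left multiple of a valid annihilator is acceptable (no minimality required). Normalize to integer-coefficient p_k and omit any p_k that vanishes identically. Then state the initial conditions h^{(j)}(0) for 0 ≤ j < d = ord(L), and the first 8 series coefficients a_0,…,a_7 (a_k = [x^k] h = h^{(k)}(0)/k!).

L = (-72 - 54·x) + (-51 - 234·x - 189·x^2)·Dx + (7 + 2·x - 51·x^2 - 54·x^3)·Dx^2  (order 2).
h: a_k = -3, -39, -315/2, -1311/2, -19335/8, -70173/8, -489195/16, -1680903/16, …
ICs: h(0) = -3, h′(0) = -39.

f: a_k = -2, -6, -18, -54, -162, -486, -1458, -4374, …
g: a_k = 3, 3, -3/2, 3/2, -15/8, 21/8, -63/16, 99/16, …
f+g: L₀ = lclm(L_f,L_g), ord ≤ 1+1.
h₀' ⇒ L via d/dx closure of L₀.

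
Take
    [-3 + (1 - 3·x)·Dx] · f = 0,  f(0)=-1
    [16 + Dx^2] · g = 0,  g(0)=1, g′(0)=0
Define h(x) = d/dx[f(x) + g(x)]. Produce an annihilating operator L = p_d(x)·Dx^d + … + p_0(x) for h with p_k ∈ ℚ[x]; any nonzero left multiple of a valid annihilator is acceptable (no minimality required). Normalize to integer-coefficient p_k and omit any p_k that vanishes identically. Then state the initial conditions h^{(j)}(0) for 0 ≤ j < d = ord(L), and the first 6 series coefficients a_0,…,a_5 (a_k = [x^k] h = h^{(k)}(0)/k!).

f: a_k = -1, -3, -9, -27, -81, -243, …
g: a_k = 1, 0, -8, 0, 32/3, 0, …
Weyl lclm of L_f,L_g ⇒ L₀ (ord ≤ 3).
Derive L from L₀ (diff closure).
L = (5952 - 4608·x + 6912·x^2) + (-560 + 2448·x - 3456·x^2 + 3456·x^3)·Dx + (372 - 288·x + 432·x^2)·Dx^2 + (-35 + 153·x - 216·x^2 + 216·x^3)·Dx^3  (order 3).
h: a_k = -3, -34, -81, -844/3, -1215, -66122/15, …
ICs: h(0) = -3, h′(0) = -34, h′′(0) = -162.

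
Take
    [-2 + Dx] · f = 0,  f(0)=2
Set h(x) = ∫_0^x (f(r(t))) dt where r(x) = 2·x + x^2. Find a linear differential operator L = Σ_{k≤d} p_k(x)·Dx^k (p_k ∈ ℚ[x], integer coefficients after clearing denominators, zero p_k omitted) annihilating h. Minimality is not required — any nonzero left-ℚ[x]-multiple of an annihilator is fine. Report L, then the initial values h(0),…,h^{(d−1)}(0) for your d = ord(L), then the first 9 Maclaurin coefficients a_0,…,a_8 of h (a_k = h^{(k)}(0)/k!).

f: a_k = 2, 4, 4, 8/3, 4/3, 8/15, 8/45, 16/315, 4/315, …
h₀=f(r): pull back L_f along r ⇒ L₀.
h=∫₀ˣh₀: take L = L₀·Dx.
L = (-4 - 4·x)·Dx + Dx^2  (order 2).
h: a_k = 0, 2, 4, 20/3, 28/3, 172/15, 568/45, 3992/315, 740/63, …
ICs: h(0) = 0, h′(0) = 2.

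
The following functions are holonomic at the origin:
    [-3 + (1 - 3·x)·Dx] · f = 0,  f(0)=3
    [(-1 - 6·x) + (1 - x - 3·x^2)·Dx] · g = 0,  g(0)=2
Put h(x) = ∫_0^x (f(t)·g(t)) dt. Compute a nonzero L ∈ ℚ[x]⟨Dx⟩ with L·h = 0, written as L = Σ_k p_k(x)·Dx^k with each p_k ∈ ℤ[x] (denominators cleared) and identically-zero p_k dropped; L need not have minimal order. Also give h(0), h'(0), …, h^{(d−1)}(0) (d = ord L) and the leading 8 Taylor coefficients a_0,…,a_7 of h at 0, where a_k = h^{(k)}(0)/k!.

L = (-4 + 27·x^2)·Dx + (1 - 4·x + 9·x^3)·Dx^2  (order 2).
h: a_k = 0, 6, 12, 32, 165/2, 1104/5, 592, 11238/7, …
ICs: h(0) = 0, h′(0) = 6.

f: a_k = 3, 9, 27, 81, 243, 729, 2187, 6561, …
g: a_k = 2, 2, 8, 14, 38, 80, 194, 434, …
Sym-product of L_f,L_g gives L₀ (≤ ord 1).
h=∫₀ˣh₀: take L = L₀·Dx.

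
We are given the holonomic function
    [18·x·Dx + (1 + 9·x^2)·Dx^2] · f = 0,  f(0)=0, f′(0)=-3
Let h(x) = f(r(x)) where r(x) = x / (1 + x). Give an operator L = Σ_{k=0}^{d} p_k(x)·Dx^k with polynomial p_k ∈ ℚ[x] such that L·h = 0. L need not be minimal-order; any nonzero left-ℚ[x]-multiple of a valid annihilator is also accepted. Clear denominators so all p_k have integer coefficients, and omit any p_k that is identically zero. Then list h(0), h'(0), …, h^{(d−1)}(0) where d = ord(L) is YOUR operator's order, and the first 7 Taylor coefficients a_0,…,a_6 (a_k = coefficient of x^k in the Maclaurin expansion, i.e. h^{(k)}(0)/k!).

L = (2 + 20·x)·Dx + (1 + 2·x + 10·x^2)·Dx^2  (order 2).
h: a_k = 0, -3, 3, 6, -24, 12/5, 156, …
ICs: h(0) = 0, h′(0) = -3.

f: a_k = 0, -3, 0, 9, 0, -243/5, 0, …
h₀=f(r): pull back L_f along r ⇒ L₀.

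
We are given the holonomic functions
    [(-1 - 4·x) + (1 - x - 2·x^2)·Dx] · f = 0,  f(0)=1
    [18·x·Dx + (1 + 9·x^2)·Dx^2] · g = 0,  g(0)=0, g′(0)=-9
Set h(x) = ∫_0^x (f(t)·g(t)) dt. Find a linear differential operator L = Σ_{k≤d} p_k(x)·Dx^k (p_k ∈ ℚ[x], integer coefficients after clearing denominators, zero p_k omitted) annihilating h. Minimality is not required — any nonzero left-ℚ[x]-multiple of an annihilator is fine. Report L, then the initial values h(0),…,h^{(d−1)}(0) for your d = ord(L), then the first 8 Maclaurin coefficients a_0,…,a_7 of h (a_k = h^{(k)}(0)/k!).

f: a_k = 1, 1, 3, 5, 11, 21, 43, 85, …
g: a_k = 0, -9, 0, 27, 0, -729/5, 0, 6561/7, …
Product ⇒ symmetric product L₀, ord ≤ 2.
Integrate: L := L₀·Dx.
L = (4 + 18·x + 108·x^2)·Dx + (2 - 10·x + 36·x^2 + 108·x^3)·Dx^2 + (-1 + x - 7·x^2 + 9·x^3 + 18·x^4)·Dx^3  (order 3).
h: a_k = 0, 0, -9/2, -3, 0, -18/5, -273/10, -999/35, …
ICs: h(0) = 0, h′(0) = 0, h′′(0) = -9.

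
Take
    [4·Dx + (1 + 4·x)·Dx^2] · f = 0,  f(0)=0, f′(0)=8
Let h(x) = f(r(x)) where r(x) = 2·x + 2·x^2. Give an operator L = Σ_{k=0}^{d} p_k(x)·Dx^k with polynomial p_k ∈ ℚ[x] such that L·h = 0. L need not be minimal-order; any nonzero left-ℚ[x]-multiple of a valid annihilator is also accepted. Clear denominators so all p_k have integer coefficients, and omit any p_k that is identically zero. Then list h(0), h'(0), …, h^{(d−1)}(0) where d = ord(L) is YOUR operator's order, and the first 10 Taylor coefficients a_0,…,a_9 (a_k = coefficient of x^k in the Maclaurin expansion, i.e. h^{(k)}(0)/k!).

f: a_k = 0, 8, -16, 128/3, -128, 2048/5, -4096/3, 32768/7, -16384, 524288/9, …
Change of var in L_f (x↦r) gives L₀.
L = (6 + 16·x + 16·x^2)·Dx + (1 + 10·x + 24·x^2 + 16·x^3)·Dx^2  (order 2).
h: a_k = 0, 16, -48, 640/3, -1088, 29696/5, -33792, 1384448/7, -1181696, 64552960/9, …
ICs: h(0) = 0, h′(0) = 16.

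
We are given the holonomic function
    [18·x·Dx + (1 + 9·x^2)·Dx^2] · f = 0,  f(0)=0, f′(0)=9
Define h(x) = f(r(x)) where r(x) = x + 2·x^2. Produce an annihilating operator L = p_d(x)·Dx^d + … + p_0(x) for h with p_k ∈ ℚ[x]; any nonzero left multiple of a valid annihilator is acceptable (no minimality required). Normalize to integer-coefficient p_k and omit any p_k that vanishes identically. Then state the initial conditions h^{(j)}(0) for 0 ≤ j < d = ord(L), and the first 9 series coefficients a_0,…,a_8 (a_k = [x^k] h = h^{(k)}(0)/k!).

L = (-4 + 18·x + 144·x^2 + 432·x^3 + 432·x^4)·Dx + (1 + 4·x + 9·x^2 + 72·x^3 + 180·x^4 + 144·x^5)·Dx^2  (order 2).
h: a_k = 0, 9, 18, -27, -162, -891/5, 1242, 34263/7, -1458, …
ICs: h(0) = 0, h′(0) = 9.

f: a_k = 0, 9, 0, -27, 0, 729/5, 0, -6561/7, 0, …
L₀ from L_f via x↦r, Dx↦r'^{-1}Dx.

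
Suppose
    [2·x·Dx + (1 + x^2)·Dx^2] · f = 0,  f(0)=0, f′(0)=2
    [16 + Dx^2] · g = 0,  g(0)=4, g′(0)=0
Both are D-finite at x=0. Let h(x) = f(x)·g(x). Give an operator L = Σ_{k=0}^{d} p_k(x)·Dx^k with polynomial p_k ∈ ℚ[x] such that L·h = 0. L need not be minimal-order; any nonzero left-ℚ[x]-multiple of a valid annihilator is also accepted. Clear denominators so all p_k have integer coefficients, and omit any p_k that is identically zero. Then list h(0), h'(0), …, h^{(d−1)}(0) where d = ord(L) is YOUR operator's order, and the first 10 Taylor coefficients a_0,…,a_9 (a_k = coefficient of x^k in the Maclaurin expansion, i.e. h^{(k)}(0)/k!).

L = (5440 + 19136·x^2 + 25856·x^4 + 16384·x^6 + 4096·x^8) + (1152·x + 3200·x^3 + 3072·x^5 + 1024·x^7)·Dx + (612 + 2252·x^2 + 3168·x^4 + 2048·x^6 + 512·x^8)·Dx^2 + (72·x + 200·x^3 + 192·x^5 + 64·x^7)·Dx^3 + (17 + 66·x^2 + 97·x^4 + 64·x^6 + 16·x^8)·Dx^4  (order 4).
h: a_k = 0, 8, 0, -200/3, 0, 1624/15, 0, -27688/315, 0, 52232/945, …
ICs: h(0) = 0, h′(0) = 8, h′′(0) = 0, h′′′(0) = -400.

f: a_k = 0, 2, 0, -2/3, 0, 2/5, 0, -2/7, 0, 2/9, …
g: a_k = 4, 0, -32, 0, 128/3, 0, -1024/45, 0, 2048/315, 0, …
h₀=f·g: eliminate ⇒ L₀, order ≤ 2·2.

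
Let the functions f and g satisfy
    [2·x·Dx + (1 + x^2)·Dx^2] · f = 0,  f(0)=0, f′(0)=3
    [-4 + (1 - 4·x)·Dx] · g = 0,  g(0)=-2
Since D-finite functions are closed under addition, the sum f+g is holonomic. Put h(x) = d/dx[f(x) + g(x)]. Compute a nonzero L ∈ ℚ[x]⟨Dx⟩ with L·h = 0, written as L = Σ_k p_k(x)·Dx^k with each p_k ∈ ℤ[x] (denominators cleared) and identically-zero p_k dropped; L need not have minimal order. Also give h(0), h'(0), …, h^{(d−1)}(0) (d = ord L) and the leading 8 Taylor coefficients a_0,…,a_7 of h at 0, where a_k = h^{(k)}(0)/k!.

L = (8 - 128·x - 24·x^2) + (-49 + 8·x - 109·x^2 - 24·x^3)·Dx + (4 - 15·x - 15·x^3 - 4·x^4)·Dx^2  (order 2).
h: a_k = -5, -64, -387, -2048, -10237, -49152, -229379, -1048576, …
ICs: h(0) = -5, h′(0) = -64.

f: a_k = 0, 3, 0, -1, 0, 3/5, 0, -3/7, …
g: a_k = -2, -8, -32, -128, -512, -2048, -8192, -32768, …
Weyl lclm of L_f,L_g ⇒ L₀ (ord ≤ 3).
h=h₀': d/dx-closure on L₀ ⇒ L.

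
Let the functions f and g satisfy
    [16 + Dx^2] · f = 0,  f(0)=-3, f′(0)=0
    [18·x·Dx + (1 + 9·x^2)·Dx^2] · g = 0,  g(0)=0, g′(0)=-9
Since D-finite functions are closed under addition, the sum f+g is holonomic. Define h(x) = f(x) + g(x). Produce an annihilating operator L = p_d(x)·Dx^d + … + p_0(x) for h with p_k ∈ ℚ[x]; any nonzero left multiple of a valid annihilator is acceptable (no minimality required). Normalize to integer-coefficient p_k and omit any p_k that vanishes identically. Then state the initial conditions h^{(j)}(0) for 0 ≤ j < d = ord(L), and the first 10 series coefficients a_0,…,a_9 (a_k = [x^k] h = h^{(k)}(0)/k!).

L = (-13248·x + 181440·x^3 + 186624·x^5)·Dx + (-16 + 6048·x^2 + 66096·x^4 + 93312·x^6)·Dx^2 + (-828·x + 11340·x^3 + 11664·x^5)·Dx^3 + (-1 + 378·x^2 + 4131·x^4 + 5832·x^6)·Dx^4  (order 4).
h: a_k = -3, -9, 24, 27, -32, -729/5, 256/15, 6561/7, -512/105, -6561, …
ICs: h(0) = -3, h′(0) = -9, h′′(0) = 48, h′′′(0) = 162.

f: a_k = -3, 0, 24, 0, -32, 0, 256/15, 0, -512/105, 0, …
g: a_k = 0, -9, 0, 27, 0, -729/5, 0, 6561/7, 0, -6561, …
Sum ⇒ L₀ = lclm(L_f,L_g) in ℚ(x)⟨Dx⟩.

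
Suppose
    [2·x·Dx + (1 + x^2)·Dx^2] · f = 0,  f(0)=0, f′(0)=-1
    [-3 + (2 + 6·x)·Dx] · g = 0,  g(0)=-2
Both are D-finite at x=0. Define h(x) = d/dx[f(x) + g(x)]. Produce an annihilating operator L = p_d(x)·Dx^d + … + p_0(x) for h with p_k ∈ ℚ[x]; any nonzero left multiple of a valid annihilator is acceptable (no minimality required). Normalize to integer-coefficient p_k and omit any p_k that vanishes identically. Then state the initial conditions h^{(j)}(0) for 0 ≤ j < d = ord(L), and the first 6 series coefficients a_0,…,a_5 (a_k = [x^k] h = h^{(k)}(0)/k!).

L = (-12 - 90·x + 36·x^2 + 54·x^3) + (-35 - 48·x - 102·x^2 + 144·x^3 + 189·x^4)·Dx + (-6 - 10·x + 36·x^2 + 44·x^3 + 42·x^4 + 54·x^5)·Dx^2  (order 2).
h: a_k = -4, 9/2, -73/8, 405/16, -8633/128, 45927/256, …
ICs: h(0) = -4, h′(0) = 9/2.

f: a_k = 0, -1, 0, 1/3, 0, -1/5, …
g: a_k = -2, -3, 9/4, -27/8, 405/64, -1701/128, …
f+g: L₀ = lclm(L_f,L_g), ord ≤ 2+1.
h=h₀': d/dx-closure on L₀ ⇒ L.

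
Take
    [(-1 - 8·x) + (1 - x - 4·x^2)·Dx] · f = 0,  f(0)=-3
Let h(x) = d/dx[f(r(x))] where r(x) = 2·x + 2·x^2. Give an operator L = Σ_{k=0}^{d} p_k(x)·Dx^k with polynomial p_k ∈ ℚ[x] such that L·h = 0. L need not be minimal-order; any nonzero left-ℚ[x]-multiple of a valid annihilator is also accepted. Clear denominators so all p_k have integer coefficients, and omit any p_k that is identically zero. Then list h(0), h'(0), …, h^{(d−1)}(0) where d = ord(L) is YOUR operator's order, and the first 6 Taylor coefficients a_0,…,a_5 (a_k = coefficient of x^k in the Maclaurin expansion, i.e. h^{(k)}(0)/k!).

f: a_k = -3, -3, -15, -27, -87, -195, …
Change of var in L_f (x↦r) gives L₀.
h=h₀': d/dx-closure on L₀ ⇒ L.
L = (22 + 204·x + 1260·x^2 + 4672·x^3 + 8736·x^4 + 7680·x^5 + 2560·x^6) + (-1 - 16·x + 6·x^2 + 420·x^3 + 1520·x^4 + 2400·x^5 + 1792·x^6 + 512·x^7)·Dx  (order 1).
h: a_k = -6, -132, -1008, -8400, -62280, -447120, …
ICs: h(0) = -6.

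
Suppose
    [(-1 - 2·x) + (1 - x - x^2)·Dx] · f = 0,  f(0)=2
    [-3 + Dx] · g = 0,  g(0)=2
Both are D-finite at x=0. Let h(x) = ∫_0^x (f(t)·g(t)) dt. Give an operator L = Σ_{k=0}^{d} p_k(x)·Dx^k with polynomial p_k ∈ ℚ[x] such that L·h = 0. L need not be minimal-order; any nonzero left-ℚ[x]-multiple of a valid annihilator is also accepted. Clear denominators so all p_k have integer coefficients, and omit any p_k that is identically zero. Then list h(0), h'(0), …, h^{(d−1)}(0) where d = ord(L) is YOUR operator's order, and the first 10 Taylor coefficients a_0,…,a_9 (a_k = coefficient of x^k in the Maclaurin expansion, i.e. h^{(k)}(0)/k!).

f: a_k = 2, 2, 4, 6, 10, 16, 26, 42, 68, 110, …
g: a_k = 2, 6, 9, 9, 27/4, 81/20, 81/40, 243/280, 729/2240, 243/2240, …
Product ⇒ symmetric product L₀, ord ≤ 1.
h=∫h₀ ⇒ L = L₀·Dx.
L = (4 - x - 3·x^2)·Dx + (-1 + x + x^2)·Dx^2  (order 2).
h: a_k = 0, 4, 8, 38/3, 18, 247/10, 509/15, 6623/140, 18777/280, 972481/10080, …
ICs: h(0) = 0, h′(0) = 4.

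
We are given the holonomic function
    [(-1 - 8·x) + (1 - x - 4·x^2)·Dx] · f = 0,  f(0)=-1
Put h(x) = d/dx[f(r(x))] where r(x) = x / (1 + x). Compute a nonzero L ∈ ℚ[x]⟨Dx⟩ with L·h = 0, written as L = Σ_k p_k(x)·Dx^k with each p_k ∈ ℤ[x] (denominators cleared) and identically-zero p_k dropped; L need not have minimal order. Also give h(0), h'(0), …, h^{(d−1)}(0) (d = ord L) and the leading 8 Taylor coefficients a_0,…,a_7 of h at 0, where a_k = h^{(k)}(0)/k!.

L = (8 + 24·x + 120·x^2 + 72·x^3) + (-1 - 11·x - 15·x^2 + 31·x^3 + 36·x^4)·Dx  (order 1).
h: a_k = -1, -8, 0, -64, 80, -480, 1008, -3712, …
ICs: h(0) = -1.

f: a_k = -1, -1, -5, -9, -29, -65, -181, -441, …
L₀ from L_f via x↦r, Dx↦r'^{-1}Dx.
h=h₀': d/dx-closure on L₀ ⇒ L.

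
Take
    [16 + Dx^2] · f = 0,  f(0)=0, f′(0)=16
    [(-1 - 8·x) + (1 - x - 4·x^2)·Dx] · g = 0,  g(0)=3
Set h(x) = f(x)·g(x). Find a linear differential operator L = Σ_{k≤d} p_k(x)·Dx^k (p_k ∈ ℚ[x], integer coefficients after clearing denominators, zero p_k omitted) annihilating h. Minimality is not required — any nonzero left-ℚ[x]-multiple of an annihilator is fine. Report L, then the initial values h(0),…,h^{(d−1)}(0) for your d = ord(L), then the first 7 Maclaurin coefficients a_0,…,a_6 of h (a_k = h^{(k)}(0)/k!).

L = (-8 + 16·x + 64·x^2) + (2 + 16·x)·Dx + (-1 + x + 4·x^2)·Dx^2  (order 2).
h: a_k = 0, 48, 48, 112, 304, 4272/5, 10352/5, …
ICs: h(0) = 0, h′(0) = 48.

f: a_k = 0, 16, 0, -128/3, 0, 512/15, 0, …
g: a_k = 3, 3, 15, 27, 87, 195, 543, …
Sym-product of L_f,L_g gives L₀ (≤ ord 2).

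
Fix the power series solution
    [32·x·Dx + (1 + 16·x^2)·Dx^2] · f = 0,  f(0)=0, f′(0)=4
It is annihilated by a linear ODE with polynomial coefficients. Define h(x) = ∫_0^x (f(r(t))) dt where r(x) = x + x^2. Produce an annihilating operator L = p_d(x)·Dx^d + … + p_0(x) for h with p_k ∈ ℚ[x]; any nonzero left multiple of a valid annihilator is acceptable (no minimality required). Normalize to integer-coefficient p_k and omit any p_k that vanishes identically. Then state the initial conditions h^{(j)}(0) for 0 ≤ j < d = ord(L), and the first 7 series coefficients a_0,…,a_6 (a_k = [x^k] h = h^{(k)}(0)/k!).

f: a_k = 0, 4, 0, -64/3, 0, 1024/5, 0, …
Substitute x→r, Dx→(1/r')Dx; clear ⇒ L₀.
h=∫h₀ ⇒ L = L₀·Dx.
L = (-2 + 32·x + 128·x^2 + 192·x^3 + 96·x^4)·Dx^2 + (1 + 2·x + 16·x^2 + 64·x^3 + 80·x^4 + 32·x^5)·Dx^3  (order 3).
h: a_k = 0, 0, 2, 4/3, -16/3, -64/5, 352/15, …
ICs: h(0) = 0, h′(0) = 0, h′′(0) = 4.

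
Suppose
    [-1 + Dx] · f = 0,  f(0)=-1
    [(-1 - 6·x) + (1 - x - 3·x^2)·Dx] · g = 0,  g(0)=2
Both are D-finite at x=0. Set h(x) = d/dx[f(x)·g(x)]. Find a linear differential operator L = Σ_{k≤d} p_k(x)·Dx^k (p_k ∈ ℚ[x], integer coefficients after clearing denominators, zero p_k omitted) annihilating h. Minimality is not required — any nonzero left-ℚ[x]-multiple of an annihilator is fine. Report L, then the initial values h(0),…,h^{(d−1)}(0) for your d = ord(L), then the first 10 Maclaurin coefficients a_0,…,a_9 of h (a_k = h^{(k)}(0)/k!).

f: a_k = -1, -1, -1/2, -1/6, -1/24, -1/120, -1/720, -1/5040, -1/40320, -1/362880, …
g: a_k = 2, 2, 8, 14, 38, 80, 194, 434, 1016, 2318, …
f·g: L₀ = L_f ⊗_s L_g, ord ≤ 1·1.
Derive L from L₀ (diff closure).
L = (11 + 26·x + 31·x^2 - 30·x^3 + 9·x^4) + (-2 - 3·x + 14·x^2 + 12·x^3 - 9·x^4)·Dx  (order 1).
h: a_k = -4, -22, -70, -677/3, -3793/6, -106447/60, -850483/180, -6298165/504, -325413041/10080, -2144397653/25920, …
ICs: h(0) = -4.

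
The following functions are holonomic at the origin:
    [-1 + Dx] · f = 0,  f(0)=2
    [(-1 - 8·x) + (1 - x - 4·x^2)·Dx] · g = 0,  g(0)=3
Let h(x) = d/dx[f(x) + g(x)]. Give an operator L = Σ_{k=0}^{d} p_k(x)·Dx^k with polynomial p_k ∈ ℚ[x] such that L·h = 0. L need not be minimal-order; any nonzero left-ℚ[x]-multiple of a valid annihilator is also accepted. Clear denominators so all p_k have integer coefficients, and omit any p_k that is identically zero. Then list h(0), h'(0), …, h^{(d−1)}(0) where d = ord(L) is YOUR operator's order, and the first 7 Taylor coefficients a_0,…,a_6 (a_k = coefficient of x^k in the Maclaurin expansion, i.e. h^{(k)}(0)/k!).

f: a_k = 2, 2, 1, 1/3, 1/12, 1/60, 1/360, …
g: a_k = 3, 3, 15, 27, 87, 195, 543, …
f+g: L₀ = lclm(L_f,L_g), ord ≤ 1+1.
h=h₀': d/dx-closure on L₀ ⇒ L.
L = (44 + 466·x + 544·x^2 + 1728·x^3 + 384·x^4) + (-53 - 474·x - 599·x^2 - 1584·x^3 + 80·x^4 + 128·x^5)·Dx + (9 + 8·x + 55·x^2 - 144·x^3 - 464·x^4 - 128·x^5)·Dx^2  (order 2).
h: a_k = 5, 32, 82, 1045/3, 11701/12, 195481/60, 3333961/360, …
ICs: h(0) = 5, h′(0) = 32.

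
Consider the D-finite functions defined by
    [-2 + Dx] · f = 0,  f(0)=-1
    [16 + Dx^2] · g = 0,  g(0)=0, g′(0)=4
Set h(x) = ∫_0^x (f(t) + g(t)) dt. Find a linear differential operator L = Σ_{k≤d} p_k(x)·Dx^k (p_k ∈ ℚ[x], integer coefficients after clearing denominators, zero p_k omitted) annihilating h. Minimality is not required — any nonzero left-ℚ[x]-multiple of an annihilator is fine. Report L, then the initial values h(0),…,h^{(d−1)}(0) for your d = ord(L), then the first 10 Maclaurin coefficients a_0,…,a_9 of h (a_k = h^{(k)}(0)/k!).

f: a_k = -1, -2, -2, -4/3, -2/3, -4/15, -4/45, -8/315, -2/315, -4/2835, …
g: a_k = 0, 4, 0, -32/3, 0, 128/15, 0, -1024/315, 0, 2048/2835, …
Sum ⇒ L₀ = lclm(L_f,L_g) in ℚ(x)⟨Dx⟩.
h=∫₀ˣh₀: take L = L₀·Dx.
L = -32·Dx + 16·Dx^2 - 2·Dx^3 + Dx^4  (order 4).
h: a_k = 0, -1, 1, -2/3, -3, -2/15, 62/45, -4/315, -43/105, -2/2835, …
ICs: h(0) = 0, h′(0) = -1, h′′(0) = 2, h′′′(0) = -4.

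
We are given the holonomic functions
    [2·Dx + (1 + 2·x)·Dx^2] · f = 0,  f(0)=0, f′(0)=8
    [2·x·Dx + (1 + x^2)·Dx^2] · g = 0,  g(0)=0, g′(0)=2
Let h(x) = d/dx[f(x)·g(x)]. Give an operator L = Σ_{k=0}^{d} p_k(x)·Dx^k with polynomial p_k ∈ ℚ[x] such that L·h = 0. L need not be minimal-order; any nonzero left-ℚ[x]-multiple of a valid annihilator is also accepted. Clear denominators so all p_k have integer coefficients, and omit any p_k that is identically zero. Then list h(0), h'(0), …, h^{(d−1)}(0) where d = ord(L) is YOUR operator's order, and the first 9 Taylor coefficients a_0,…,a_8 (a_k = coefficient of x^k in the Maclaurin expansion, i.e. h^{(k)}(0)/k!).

f: a_k = 0, 8, -8, 32/3, -16, 128/5, -128/3, 512/7, -128, …
g: a_k = 0, 2, 0, -2/3, 0, 2/5, 0, -2/7, 0, …
L₀ := L_f ⊗_s L_g (sym. prod.), ord ≤ 4.
Differentiate: ansatz ord ≤ ord L₀ ⇒ L.
L = (24 + 80·x + 88·x^2 + 240·x^3 + 240·x^4 + 208·x^5 + 16·x^7) + (12 + 80·x + 332·x^2 + 608·x^3 + 880·x^4 + 744·x^5 + 560·x^6 + 24·x^7 + 56·x^8)·Dx + (12 + 52·x + 168·x^2 + 372·x^3 + 516·x^4 + 564·x^5 + 384·x^6 + 276·x^7 + 24·x^8 + 32·x^9)·Dx^2 + (2 + 12·x + 34·x^2 + 64·x^3 + 87·x^4 + 96·x^5 + 84·x^6 + 48·x^7 + 33·x^8 + 4·x^9 + 4·x^10)·Dx^3  (order 3).
h: a_k = 0, 32, -48, 64, -400/3, 4256/15, -8176/15, 5248/5, -72976/35, …
ICs: h(0) = 0, h′(0) = 32, h′′(0) = -96.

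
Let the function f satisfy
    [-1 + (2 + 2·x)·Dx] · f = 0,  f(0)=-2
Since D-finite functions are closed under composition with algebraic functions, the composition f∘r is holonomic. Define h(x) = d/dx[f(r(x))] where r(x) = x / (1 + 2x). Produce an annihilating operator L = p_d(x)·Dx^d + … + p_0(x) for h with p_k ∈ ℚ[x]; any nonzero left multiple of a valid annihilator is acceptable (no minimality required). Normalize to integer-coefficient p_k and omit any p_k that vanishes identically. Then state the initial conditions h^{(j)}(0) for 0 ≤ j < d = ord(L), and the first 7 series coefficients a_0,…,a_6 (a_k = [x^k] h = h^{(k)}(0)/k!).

f: a_k = -2, -1, 1/4, -1/8, 5/64, -7/128, 21/512, …
L₀ from L_f via x↦r, Dx↦r'^{-1}Dx.
Derive L from L₀ (diff closure).
L = (-9 - 24·x) + (-2 - 10·x - 12·x^2)·Dx  (order 1).
h: a_k = -1, 9/2, -123/8, 757/16, -17715/128, 100935/256, -1134735/1024, …
ICs: h(0) = -1.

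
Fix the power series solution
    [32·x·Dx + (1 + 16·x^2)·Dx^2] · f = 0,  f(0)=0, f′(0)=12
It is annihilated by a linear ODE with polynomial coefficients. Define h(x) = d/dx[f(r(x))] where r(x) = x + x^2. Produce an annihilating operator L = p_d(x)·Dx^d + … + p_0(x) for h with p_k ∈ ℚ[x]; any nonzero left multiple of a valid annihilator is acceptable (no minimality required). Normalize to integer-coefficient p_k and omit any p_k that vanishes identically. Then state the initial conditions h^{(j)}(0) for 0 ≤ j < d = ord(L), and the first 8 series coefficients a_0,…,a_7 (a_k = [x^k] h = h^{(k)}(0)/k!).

L = (-2 + 32·x + 128·x^2 + 192·x^3 + 96·x^4) + (1 + 2·x + 16·x^2 + 64·x^3 + 80·x^4 + 32·x^5)·Dx  (order 1).
h: a_k = 12, 24, -192, -768, 2112, 18048, -6144, -344064, …
ICs: h(0) = 12.

f: a_k = 0, 12, 0, -64, 0, 3072/5, 0, -49152/7, …
f∘r: x↦r, Dx↦Dx/r' in L_f ⇒ L₀.
h=h₀': d/dx-closure on L₀ ⇒ L.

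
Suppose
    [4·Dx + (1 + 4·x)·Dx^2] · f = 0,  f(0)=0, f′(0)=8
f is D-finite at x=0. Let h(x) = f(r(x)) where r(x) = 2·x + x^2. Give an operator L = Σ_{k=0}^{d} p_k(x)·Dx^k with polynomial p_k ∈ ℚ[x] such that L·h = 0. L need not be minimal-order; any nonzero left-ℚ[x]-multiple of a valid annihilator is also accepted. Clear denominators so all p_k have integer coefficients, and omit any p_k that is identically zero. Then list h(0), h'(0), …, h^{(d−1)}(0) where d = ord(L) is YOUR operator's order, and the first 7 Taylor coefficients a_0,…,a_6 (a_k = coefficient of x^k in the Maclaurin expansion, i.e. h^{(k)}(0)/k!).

f: a_k = 0, 8, -16, 128/3, -128, 2048/5, -4096/3, …
f∘r: x↦r, Dx↦Dx/r' in L_f ⇒ L₀.
L = (7 + 8·x + 4·x^2)·Dx + (1 + 9·x + 12·x^2 + 4·x^3)·Dx^2  (order 2).
h: a_k = 0, 16, -56, 832/3, -1552, 46336/5, -172928/3, …
ICs: h(0) = 0, h′(0) = 16.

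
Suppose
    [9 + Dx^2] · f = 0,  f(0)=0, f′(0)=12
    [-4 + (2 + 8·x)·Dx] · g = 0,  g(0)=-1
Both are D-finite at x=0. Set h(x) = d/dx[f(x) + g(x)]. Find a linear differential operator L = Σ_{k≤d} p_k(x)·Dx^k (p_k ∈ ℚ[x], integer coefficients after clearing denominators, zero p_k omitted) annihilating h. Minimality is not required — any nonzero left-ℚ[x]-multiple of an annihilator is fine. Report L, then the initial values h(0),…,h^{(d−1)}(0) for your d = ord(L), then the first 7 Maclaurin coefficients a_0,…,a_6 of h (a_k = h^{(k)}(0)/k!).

f: a_k = 0, 12, 0, -18, 0, 81/10, 0, …
g: a_k = -1, -2, 2, -4, 10, -28, 84, …
f+g: L₀ = lclm(L_f,L_g), ord ≤ 2+1.
Differentiate: ansatz ord ≤ ord L₀ ⇒ L.
L = (-414 - 432·x - 864·x^2) + (-63 - 468·x - 1296·x^2 - 1728·x^3)·Dx + (-46 - 48·x - 96·x^2)·Dx^2 + (-7 - 52·x - 144·x^2 - 192·x^3)·Dx^3  (order 3).
h: a_k = 10, 4, -66, 40, -199/2, 504, -37203/20, …
ICs: h(0) = 10, h′(0) = 4, h′′(0) = -132.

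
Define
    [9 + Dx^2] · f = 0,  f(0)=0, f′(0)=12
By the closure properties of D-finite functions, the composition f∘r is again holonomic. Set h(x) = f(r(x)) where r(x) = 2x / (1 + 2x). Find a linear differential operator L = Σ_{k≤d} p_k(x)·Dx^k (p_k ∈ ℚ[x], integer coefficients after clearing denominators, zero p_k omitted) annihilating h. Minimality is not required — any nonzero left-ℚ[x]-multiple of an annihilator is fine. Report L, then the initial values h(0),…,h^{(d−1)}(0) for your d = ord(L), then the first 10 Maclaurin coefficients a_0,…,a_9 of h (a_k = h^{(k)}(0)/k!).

f: a_k = 0, 12, 0, -18, 0, 81/10, 0, -243/140, 0, 243/1120, …
f∘r: x↦r, Dx↦Dx/r' in L_f ⇒ L₀.
L = 36 + (4 + 24·x + 48·x^2 + 32·x^3)·Dx + (1 + 8·x + 24·x^2 + 32·x^3 + 16·x^4)·Dx^2  (order 2).
h: a_k = 0, 24, -48, -48, 672, -14064/5, 8160, -619296/35, 121152/5, 476976/35, …
ICs: h(0) = 0, h′(0) = 24.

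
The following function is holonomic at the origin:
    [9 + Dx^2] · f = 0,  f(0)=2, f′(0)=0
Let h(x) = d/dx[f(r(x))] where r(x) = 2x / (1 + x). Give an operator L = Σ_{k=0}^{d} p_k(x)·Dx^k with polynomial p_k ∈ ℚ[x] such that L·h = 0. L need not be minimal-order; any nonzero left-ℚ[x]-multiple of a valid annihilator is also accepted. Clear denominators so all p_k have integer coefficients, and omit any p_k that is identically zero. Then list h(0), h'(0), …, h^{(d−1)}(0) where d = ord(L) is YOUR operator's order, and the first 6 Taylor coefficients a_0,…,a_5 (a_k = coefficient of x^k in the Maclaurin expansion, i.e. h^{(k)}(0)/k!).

f: a_k = 2, 0, -9, 0, 27/4, 0, …
L₀ from L_f via x↦r, Dx↦r'^{-1}Dx.
Differentiate: ansatz ord ≤ ord L₀ ⇒ L.
L = (42 + 12·x + 6·x^2) + (6 + 18·x + 18·x^2 + 6·x^3)·Dx + (1 + 4·x + 6·x^2 + 4·x^3 + x^4)·Dx^2  (order 2).
h: a_k = 0, -72, 216, 0, -1440, 23112/5, …
ICs: h(0) = 0, h′(0) = -72.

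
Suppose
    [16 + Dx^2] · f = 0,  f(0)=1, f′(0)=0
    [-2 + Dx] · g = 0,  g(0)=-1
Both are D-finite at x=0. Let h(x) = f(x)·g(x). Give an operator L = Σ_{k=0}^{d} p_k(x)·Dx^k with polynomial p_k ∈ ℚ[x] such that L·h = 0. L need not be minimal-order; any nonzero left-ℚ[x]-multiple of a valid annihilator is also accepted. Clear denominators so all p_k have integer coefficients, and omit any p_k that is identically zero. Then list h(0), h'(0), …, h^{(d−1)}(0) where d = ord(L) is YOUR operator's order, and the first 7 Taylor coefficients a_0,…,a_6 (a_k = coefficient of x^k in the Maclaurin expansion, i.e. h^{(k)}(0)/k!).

L = 20 - 4·Dx + Dx^2  (order 2).
h: a_k = -1, -2, 6, 44/3, 14/3, -164/15, -52/5, …
ICs: h(0) = -1, h′(0) = -2.

f: a_k = 1, 0, -8, 0, 32/3, 0, -256/45, …
g: a_k = -1, -2, -2, -4/3, -2/3, -4/15, -4/45, …
f·g: L₀ = L_f ⊗_s L_g, ord ≤ 2·1.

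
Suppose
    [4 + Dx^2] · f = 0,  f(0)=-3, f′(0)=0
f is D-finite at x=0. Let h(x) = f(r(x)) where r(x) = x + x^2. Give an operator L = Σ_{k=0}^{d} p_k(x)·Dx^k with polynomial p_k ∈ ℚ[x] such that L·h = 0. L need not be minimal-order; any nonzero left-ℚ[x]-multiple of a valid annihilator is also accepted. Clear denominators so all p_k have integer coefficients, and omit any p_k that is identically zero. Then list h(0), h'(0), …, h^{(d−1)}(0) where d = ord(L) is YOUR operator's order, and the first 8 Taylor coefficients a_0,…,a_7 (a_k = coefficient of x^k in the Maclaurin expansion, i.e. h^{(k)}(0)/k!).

L = (4 + 24·x + 48·x^2 + 32·x^3) - 2·Dx + (1 + 2·x)·Dx^2  (order 2).
h: a_k = -3, 0, 6, 12, 4, -8, -176/15, -32/5, …
ICs: h(0) = -3, h′(0) = 0.

f: a_k = -3, 0, 6, 0, -2, 0, 4/15, 0, …
h₀=f(r): pull back L_f along r ⇒ L₀.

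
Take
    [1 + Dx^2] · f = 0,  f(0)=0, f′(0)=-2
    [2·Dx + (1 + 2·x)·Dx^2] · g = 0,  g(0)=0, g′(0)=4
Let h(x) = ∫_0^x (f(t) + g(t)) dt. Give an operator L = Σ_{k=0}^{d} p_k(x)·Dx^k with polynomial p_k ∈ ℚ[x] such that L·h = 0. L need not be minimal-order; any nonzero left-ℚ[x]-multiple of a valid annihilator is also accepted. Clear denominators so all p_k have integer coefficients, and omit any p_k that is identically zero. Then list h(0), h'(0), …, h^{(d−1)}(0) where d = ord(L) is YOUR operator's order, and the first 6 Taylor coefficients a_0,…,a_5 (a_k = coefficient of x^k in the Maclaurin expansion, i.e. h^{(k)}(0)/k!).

L = (50 + 8·x + 8·x^2)·Dx^2 + (9 + 22·x + 12·x^2 + 8·x^3)·Dx^3 + (50 + 8·x + 8·x^2)·Dx^4 + (9 + 22·x + 12·x^2 + 8·x^3)·Dx^5  (order 5).
h: a_k = 0, 0, 1, -4/3, 17/12, -8/5, …
ICs: h(0) = 0, h′(0) = 0, h′′(0) = 2, h′′′(0) = -8, h′′′′(0) = 34.

f: a_k = 0, -2, 0, 1/3, 0, -1/60, …
g: a_k = 0, 4, -4, 16/3, -8, 64/5, …
Weyl lclm of L_f,L_g ⇒ L₀ (ord ≤ 4).
Integrate: L := L₀·Dx.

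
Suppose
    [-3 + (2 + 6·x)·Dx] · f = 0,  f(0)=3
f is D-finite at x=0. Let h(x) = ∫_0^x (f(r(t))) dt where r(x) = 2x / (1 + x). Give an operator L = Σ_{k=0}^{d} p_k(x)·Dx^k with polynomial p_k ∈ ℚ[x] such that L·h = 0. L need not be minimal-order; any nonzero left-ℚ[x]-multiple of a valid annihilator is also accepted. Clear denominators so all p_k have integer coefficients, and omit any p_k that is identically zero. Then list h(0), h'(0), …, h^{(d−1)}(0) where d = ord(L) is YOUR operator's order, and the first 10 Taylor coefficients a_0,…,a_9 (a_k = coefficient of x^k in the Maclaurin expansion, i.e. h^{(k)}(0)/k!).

f: a_k = 3, 9/2, -27/8, 81/16, -1215/128, 5103/256, -45927/1024, 216513/2048, -8444007/32768, 42220035/65536, …
h₀=f(r): pull back L_f along r ⇒ L₀.
∫: right-multiply L₀ by Dx.
L = -3·Dx + (1 + 8·x + 7·x^2)·Dx^2  (order 2).
h: a_k = 0, 3, 9/2, -15/2, 153/8, -2583/40, 4137/16, -18423/16, 704925/128, -3549407/128, …
ICs: h(0) = 0, h′(0) = 3.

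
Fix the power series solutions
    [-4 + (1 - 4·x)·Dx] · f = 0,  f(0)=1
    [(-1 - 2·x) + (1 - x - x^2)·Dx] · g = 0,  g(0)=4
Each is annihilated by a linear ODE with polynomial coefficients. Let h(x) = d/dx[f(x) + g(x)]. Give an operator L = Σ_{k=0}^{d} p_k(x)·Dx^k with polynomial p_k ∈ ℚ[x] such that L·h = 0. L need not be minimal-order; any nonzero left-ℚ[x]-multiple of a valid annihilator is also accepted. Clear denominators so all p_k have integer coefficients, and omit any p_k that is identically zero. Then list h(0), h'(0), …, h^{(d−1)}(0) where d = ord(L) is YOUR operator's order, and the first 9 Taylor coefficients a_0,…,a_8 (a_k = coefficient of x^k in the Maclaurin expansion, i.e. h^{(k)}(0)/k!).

L = (120 + 192·x + 432·x^2 - 96·x^3 + 96·x^4) + (-39 - 48·x + 210·x^2 + 252·x^3 - 48·x^4 + 96·x^5)·Dx + (2 - x - 42·x^2 + 54·x^3 + 7·x^4 + 16·x^6)·Dx^2  (order 2).
h: a_k = 8, 48, 228, 1104, 5280, 24888, 115276, 525376, 2361276, …
ICs: h(0) = 8, h′(0) = 48.

f: a_k = 1, 4, 16, 64, 256, 1024, 4096, 16384, 65536, …
g: a_k = 4, 4, 8, 12, 20, 32, 52, 84, 136, …
Weyl lclm of L_f,L_g ⇒ L₀ (ord ≤ 2).
Differentiate: ansatz ord ≤ ord L₀ ⇒ L.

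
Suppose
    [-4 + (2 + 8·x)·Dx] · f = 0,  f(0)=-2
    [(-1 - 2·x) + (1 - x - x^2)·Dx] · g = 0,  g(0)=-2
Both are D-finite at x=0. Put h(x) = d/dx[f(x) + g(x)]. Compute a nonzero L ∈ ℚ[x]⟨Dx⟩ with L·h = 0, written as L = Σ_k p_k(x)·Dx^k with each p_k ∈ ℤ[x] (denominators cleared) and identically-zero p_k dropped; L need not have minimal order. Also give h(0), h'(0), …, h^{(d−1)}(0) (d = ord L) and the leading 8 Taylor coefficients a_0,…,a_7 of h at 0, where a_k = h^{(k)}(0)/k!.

L = (-42 - 132·x - 204·x^2 - 96·x^3 - 60·x^4) + (-3 - 96·x - 384·x^2 - 540·x^3 - 354·x^4 - 180·x^5)·Dx + (3 + 21·x + 33·x^2 - 26·x^3 - 78·x^4 - 98·x^5 - 40·x^6)·Dx^2  (order 2).
h: a_k = -6, 0, -42, 40, -360, 852, -3990, 13184, …
ICs: h(0) = -6, h′(0) = 0.

f: a_k = -2, -4, 4, -8, 20, -56, 168, -528, …
g: a_k = -2, -2, -4, -6, -10, -16, -26, -42, …
f+g: L₀ = lclm(L_f,L_g), ord ≤ 1+1.
Derive L from L₀ (diff closure).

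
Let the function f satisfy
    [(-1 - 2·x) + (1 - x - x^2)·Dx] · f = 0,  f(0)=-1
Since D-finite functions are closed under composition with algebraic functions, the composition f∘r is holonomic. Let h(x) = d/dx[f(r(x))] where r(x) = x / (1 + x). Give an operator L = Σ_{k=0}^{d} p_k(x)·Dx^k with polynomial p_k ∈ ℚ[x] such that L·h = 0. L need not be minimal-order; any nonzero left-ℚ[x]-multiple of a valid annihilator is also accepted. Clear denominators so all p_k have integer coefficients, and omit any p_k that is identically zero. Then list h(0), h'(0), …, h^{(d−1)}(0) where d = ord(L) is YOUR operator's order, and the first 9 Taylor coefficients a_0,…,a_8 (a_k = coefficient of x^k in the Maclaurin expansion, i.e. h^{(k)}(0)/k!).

L = (2 + 6·x + 12·x^2 + 6·x^3) + (-1 - 5·x - 6·x^2 + x^3 + 3·x^4)·Dx  (order 1).
h: a_k = -1, -2, 0, -4, 5, -12, 21, -40, 72, …
ICs: h(0) = -1.

f: a_k = -1, -1, -2, -3, -5, -8, -13, -21, -34, …
h₀=f(r): pull back L_f along r ⇒ L₀.
h=h₀': d/dx-closure on L₀ ⇒ L.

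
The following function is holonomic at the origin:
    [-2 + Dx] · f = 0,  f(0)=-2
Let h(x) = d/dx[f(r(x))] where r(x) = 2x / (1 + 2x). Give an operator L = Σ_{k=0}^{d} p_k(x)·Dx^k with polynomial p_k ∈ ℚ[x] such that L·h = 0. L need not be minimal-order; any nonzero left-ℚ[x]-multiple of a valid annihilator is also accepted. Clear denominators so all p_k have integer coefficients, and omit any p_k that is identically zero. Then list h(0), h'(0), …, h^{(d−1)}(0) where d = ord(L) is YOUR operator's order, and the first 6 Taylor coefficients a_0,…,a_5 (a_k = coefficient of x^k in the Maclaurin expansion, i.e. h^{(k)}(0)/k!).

f: a_k = -2, -4, -4, -8/3, -4/3, -8/15, …
Substitute x→r, Dx→(1/r')Dx; clear ⇒ L₀.
h₀' ⇒ L via d/dx closure of L₀.
L = -8·x + (-1 - 4·x - 4·x^2)·Dx  (order 1).
h: a_k = -8, 0, 32, -256/3, 128, -1024/15, …
ICs: h(0) = -8.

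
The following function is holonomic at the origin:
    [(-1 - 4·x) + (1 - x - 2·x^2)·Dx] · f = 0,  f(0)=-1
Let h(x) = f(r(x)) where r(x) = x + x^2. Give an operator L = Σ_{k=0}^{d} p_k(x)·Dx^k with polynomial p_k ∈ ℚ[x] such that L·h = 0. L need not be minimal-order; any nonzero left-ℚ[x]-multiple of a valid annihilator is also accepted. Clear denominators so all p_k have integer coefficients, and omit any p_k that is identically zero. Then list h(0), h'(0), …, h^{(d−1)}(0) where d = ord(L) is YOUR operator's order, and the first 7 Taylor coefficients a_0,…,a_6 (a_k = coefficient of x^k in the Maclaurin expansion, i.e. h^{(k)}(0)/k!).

L = (1 + 6·x + 12·x^2 + 8·x^3) + (-1 + x + 3·x^2 + 4·x^3 + 2·x^4)·Dx  (order 1).
h: a_k = -1, -1, -4, -11, -29, -80, -219, …
ICs: h(0) = -1.

f: a_k = -1, -1, -3, -5, -11, -21, -43, …
Change of var in L_f (x↦r) gives L₀.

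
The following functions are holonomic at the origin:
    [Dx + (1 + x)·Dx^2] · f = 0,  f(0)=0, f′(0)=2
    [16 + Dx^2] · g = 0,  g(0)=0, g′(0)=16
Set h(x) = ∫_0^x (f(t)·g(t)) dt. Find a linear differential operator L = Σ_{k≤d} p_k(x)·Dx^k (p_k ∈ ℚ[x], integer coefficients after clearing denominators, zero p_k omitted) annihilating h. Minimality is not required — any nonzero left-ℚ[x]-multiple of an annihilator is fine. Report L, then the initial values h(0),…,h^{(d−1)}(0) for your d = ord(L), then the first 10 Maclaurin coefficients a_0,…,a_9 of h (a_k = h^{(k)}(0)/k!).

L = (15072 + 62976·x + 97024·x^2 + 65536·x^3 + 16384·x^4)·Dx + (1984 + 6080·x + 6144·x^2 + 2048·x^3)·Dx^2 + (1950 + 8000·x + 12192·x^2 + 8192·x^3 + 2048·x^4)·Dx^3 + (124 + 380·x + 384·x^2 + 128·x^3)·Dx^4 + (63 + 254·x + 383·x^2 + 256·x^3 + 64·x^4)·Dx^5  (order 5).
h: a_k = 0, 0, 0, 32/3, -4, -224/15, 52/9, 416/63, -34/15, -992/567, …
ICs: h(0) = 0, h′(0) = 0, h′′(0) = 0, h′′′(0) = 64, h′′′′(0) = -96.

f: a_k = 0, 2, -1, 2/3, -1/2, 2/5, -1/3, 2/7, -1/4, 2/9, …
g: a_k = 0, 16, 0, -128/3, 0, 512/15, 0, -4096/315, 0, 8192/2835, …
Sym-product of L_f,L_g gives L₀ (≤ ord 4).
∫: right-multiply L₀ by Dx.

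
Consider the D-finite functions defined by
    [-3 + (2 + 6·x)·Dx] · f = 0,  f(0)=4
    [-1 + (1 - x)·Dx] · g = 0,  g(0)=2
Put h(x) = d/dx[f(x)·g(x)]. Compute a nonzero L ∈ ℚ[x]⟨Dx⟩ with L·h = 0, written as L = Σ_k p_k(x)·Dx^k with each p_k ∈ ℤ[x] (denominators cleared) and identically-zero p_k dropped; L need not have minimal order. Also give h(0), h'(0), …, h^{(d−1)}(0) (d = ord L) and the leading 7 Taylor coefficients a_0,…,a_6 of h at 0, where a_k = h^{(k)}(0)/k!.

L = (11 + 90·x + 27·x^2) + (-10 - 26·x + 18·x^2 + 18·x^3)·Dx  (order 1).
h: a_k = 20, 22, 147/2, -13/4, 8375/32, -25827/64, 384671/256, …
ICs: h(0) = 20.

f: a_k = 4, 6, -9/2, 27/4, -405/32, 1701/64, -15309/256, …
g: a_k = 2, 2, 2, 2, 2, 2, 2, …
Product ⇒ symmetric product L₀, ord ≤ 1.
h=h₀': d/dx-closure on L₀ ⇒ L.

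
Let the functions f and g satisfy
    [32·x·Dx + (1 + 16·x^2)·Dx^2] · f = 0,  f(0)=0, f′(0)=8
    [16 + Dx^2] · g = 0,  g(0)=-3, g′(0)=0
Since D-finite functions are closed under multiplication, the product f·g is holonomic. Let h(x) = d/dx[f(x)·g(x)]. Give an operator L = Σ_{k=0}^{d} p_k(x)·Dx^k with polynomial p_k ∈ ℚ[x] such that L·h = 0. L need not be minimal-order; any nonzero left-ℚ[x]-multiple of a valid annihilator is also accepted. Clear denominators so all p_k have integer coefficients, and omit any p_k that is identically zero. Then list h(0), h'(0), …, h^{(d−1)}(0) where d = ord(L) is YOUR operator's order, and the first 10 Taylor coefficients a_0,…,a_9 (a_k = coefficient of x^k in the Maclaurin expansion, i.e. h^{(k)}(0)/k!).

f: a_k = 0, 8, 0, -128/3, 0, 2048/5, 0, -32768/7, 0, 524288/9, …
g: a_k = -3, 0, 24, 0, -32, 0, 256/15, 0, -512/105, 0, …
f·g: L₀ = L_f ⊗_s L_g, ord ≤ 2·2.
Derive L from L₀ (diff closure).
L = (14080 + 602112·x^2 + 15106048·x^4 + 50331648·x^6 + 100663296·x^8 + 268435456·x^10 + 2147483648·x^12) + (8704·x + 581632·x^3 + 9175040·x^5 + 41943040·x^7 + 167772160·x^9 + 536870912·x^11)·Dx + (960 + 43520·x^2 + 1093632·x^4 + 4849664·x^6 + 16777216·x^8 + 67108864·x^10 + 268435456·x^12)·Dx^2 + (544·x + 36352·x^3 + 573440·x^5 + 2621440·x^7 + 10485760·x^9 + 33554432·x^11)·Dx^3 + (5 + 368·x^2 + 9344·x^4 + 106496·x^6 + 655360·x^8 + 3145728·x^10 + 8388608·x^12)·Dx^4  (order 4).
h: a_k = -24, 0, 960, 0, -12544, 0, 2664448/15, 0, -94810112/35, 0, …
ICs: h(0) = -24, h′(0) = 0, h′′(0) = 1920, h′′′(0) = 0.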